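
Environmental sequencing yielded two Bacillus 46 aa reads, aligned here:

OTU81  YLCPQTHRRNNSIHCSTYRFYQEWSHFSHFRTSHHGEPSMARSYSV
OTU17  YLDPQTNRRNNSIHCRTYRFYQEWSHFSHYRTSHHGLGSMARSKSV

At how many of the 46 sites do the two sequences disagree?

Mismatches occur at site 3 (C↔D), site 7 (H↔N), site 16 (S↔R), site 30 (F↔Y), site 37 (E↔L), site 38 (P↔G), site 44 (Y↔K).
That gives 7 mismatches out of 46 aligned sites, so the Hamming distance is 7.

7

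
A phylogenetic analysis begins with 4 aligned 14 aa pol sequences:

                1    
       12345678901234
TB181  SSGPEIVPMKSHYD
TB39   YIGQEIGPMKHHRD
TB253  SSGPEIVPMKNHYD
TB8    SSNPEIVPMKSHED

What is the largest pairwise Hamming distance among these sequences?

Pairwise Hamming distances:
  TB181 vs TB39: 6
  TB181 vs TB253: 1
  TB181 vs TB8: 2
  TB39 vs TB253: 6
  TB39 vs TB8: 7
  TB253 vs TB8: 3
The largest is 7, between TB39 and TB8.

7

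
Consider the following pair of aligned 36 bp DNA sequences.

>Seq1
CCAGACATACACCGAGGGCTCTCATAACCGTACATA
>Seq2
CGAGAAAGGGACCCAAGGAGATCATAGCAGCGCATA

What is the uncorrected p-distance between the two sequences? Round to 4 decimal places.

Differing sites — 2:C/G; 6:C/A; 8:T/G; 9:A/G; 10:C/G; 14:G/C; 16:G/A; 19:C/A; 20:T/G; 21:C/A; 27:A/G; 29:C/A; 31:T/C; 32:A/G.
There are 14 differences over 36 sites, so p = 14/36 = 0.3889.

0.3889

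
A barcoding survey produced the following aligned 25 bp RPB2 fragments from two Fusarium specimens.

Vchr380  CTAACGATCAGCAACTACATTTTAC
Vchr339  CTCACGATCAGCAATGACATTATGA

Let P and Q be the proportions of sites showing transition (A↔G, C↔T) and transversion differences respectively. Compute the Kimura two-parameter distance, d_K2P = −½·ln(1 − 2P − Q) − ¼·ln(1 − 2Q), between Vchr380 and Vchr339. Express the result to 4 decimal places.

The sequences differ at positions 3 (A/C, transversion), 15 (C/T, transition), 16 (T/G, transversion), 22 (T/A, transversion), 24 (A/G, transition), 25 (C/A, transversion).
Of the 6 differences, 2 transitions and 4 transversions over 25 sites: P = 2/25 = 0.080000, Q = 4/25 = 0.160000.
d = −0.5·ln(0.680000) − 0.25·ln(0.680000) = −0.5·(-0.385662) − 0.25·(-0.385662) = 0.2892.

0.2892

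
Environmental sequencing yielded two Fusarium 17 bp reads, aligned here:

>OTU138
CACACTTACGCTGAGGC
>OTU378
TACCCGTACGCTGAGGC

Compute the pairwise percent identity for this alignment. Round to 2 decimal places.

Mismatches occur at site 1 (C→T), site 4 (A→C), site 6 (T→G).
14 of the 17 sites match, so the percent identity is 14/17 × 100 = 82.35%.

82.35%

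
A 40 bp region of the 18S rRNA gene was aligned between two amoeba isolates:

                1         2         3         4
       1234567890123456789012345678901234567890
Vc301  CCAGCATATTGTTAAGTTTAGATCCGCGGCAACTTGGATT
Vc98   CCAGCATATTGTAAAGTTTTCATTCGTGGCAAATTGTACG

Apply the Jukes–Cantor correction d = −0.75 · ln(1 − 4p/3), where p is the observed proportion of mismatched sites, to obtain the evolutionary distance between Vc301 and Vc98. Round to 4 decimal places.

Differing sites — 13:T/A; 20:A/T; 21:G/C; 24:C/T; 27:C/T; 33:C/A; 37:G/T; 39:T/C; 40:T/G.
p = 9/40 = 0.225000.
d = −0.75 · ln(1 − (4/3)·0.225000) = −0.75 · ln(0.700000) = −0.75 · (-0.356675) = 0.2675.

0.2675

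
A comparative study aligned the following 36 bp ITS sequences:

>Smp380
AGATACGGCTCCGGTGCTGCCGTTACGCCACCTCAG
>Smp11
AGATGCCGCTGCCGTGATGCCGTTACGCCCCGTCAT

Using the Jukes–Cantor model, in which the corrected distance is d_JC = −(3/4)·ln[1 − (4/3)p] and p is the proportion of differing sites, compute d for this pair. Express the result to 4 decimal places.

0.2635

The sequences differ at positions 5 (A/G), 7 (G/C), 11 (C/G), 13 (G/C), 17 (C/A), 30 (A/C), 32 (C/G), 36 (G/T).
p = 8/36 = 0.222222.
d = −0.75 · ln(1 − (4/3)·0.222222) = −0.75 · ln(0.703704) = −0.75 · (-0.351397) = 0.2635.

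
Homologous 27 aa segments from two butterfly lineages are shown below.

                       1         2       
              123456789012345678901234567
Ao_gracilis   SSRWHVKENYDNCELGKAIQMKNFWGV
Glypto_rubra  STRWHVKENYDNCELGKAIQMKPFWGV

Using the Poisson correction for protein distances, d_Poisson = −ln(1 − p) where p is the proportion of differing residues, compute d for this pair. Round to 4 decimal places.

The sequences differ at positions 2 (S/T), 23 (N/P).
p = 2/27 = 0.074074.
d = −ln(1 − 0.074074) = −ln(0.925926) = 0.0770.

0.0770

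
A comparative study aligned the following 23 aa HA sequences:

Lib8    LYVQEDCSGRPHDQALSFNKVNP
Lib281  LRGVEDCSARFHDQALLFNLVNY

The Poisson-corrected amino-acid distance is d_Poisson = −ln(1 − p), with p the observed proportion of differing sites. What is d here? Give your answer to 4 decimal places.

Mismatches occur at site 2 (Y↔R), site 3 (V↔G), site 4 (Q↔V), site 9 (G↔A), site 11 (P↔F), site 17 (S↔L), site 20 (K↔L), site 23 (P↔Y).
p = 8/23 = 0.347826.
d = −ln(1 − 0.347826) = −ln(0.652174) = 0.4274.

0.4274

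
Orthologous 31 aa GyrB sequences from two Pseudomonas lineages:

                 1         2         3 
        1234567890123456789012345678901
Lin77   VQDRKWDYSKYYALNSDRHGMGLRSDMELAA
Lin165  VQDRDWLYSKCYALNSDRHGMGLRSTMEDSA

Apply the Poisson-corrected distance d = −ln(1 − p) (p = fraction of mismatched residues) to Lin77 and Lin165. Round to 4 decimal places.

Mismatches occur at site 5 (K↔D), site 7 (D↔L), site 11 (Y↔C), site 26 (D↔T), site 29 (L↔D), site 30 (A↔S).
p = 6/31 = 0.193548.
d = −ln(1 − 0.193548) = −ln(0.806452) = 0.2151.

0.2151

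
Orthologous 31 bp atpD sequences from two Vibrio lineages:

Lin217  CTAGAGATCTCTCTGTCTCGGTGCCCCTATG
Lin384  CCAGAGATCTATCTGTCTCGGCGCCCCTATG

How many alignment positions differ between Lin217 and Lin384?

3

The sequences differ at positions 2 (T/C), 11 (C/A), 22 (T/C).
That gives 3 mismatches out of 31 aligned sites, so the Hamming distance is 3.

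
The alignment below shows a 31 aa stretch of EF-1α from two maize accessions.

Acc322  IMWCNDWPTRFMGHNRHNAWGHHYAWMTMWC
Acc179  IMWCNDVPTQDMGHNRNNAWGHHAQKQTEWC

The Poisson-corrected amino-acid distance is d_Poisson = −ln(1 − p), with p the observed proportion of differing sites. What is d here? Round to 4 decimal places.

0.3429

The sequences differ at positions 7 (W/V), 10 (R/Q), 11 (F/D), 17 (H/N), 24 (Y/A), 25 (A/Q), 26 (W/K), 27 (M/Q), 29 (M/E).
p = 9/31 = 0.290323.
d = −ln(1 − 0.290323) = −ln(0.709677) = 0.3429.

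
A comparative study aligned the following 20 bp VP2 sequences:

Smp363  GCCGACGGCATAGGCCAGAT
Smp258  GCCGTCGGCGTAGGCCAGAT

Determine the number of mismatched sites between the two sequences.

2

Mismatches occur at site 5 (A↔T), site 10 (A↔G).
That gives 2 mismatches out of 20 aligned sites, so the Hamming distance is 2.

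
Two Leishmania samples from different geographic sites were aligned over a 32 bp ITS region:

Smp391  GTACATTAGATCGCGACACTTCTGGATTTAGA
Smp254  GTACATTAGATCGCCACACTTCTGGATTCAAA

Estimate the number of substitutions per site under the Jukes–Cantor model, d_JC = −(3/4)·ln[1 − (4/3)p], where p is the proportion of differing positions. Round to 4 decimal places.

0.1001

Differing sites — 15:G/C; 29:T/C; 31:G/A.
p = 3/32 = 0.093750.
d = −0.75 · ln(1 − (4/3)·0.093750) = −0.75 · ln(0.875000) = −0.75 · (-0.133531) = 0.1001.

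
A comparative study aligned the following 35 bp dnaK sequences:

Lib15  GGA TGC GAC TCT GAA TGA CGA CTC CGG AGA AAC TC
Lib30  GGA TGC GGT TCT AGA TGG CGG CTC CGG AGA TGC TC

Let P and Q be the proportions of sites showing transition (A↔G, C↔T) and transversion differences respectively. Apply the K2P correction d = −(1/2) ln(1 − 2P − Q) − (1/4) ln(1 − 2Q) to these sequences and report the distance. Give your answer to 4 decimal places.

Differing sites — 8:A/G (Ti); 9:C/T (Ti); 13:G/A (Ti); 14:A/G (Ti); 18:A/G (Ti); 21:A/G (Ti); 31:A/T (Tv); 32:A/G (Ti).
Of the 8 differences, 7 transitions and 1 transversion over 35 sites: P = 7/35 = 0.200000, Q = 1/35 = 0.028571.
d = −0.5·ln(0.571429) − 0.25·ln(0.942858) = −0.5·(-0.559615) − 0.25·(-0.058840) = 0.2945.

0.2945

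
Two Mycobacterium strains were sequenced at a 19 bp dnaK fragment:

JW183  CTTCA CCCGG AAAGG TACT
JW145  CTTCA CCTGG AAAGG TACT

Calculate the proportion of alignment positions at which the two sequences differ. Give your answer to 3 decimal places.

Differing sites — 8:C/T.
There are 1 differences over 19 sites, so p = 1/19 = 0.053.

0.053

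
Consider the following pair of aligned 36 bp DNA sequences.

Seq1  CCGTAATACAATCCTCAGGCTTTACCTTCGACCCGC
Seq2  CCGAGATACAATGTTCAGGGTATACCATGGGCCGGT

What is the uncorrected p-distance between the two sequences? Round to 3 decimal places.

The sequences differ at positions 4 (T/A), 5 (A/G), 13 (C/G), 14 (C/T), 20 (C/G), 22 (T/A), 27 (T/A), 29 (C/G), 31 (A/G), 34 (C/G), 36 (C/T).
There are 11 differences over 36 sites, so p = 11/36 = 0.306.

0.306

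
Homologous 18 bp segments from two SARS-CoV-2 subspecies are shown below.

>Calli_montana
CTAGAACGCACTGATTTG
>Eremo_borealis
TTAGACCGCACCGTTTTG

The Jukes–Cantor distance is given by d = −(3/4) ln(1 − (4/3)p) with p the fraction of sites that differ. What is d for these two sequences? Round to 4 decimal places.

0.2635

Differing sites — 1:C/T; 6:A/C; 12:T/C; 14:A/T.
p = 4/18 = 0.222222.
d = −0.75 · ln(1 − (4/3)·0.222222) = −0.75 · ln(0.703704) = −0.75 · (-0.351397) = 0.2635.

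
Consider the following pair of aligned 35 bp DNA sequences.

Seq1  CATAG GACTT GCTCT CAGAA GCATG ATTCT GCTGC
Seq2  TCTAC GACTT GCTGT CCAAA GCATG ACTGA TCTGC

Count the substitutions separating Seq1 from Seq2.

Mismatches occur at site 1 (C/T), site 2 (A/C), site 5 (G/C), site 14 (C/G), site 17 (A/C), site 18 (G/A), site 27 (T/C), site 29 (C/G), site 30 (T/A), site 31 (G/T).
That gives 10 mismatches out of 35 aligned sites, so the Hamming distance is 10.

10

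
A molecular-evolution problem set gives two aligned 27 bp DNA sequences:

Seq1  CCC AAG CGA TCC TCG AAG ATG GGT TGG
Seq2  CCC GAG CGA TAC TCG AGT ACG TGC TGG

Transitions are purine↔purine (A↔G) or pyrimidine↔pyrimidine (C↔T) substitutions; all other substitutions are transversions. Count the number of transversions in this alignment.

3

Differing sites — 4:A/G (Ti); 11:C/A (Tv); 17:A/G (Ti); 18:G/T (Tv); 20:T/C (Ti); 22:G/T (Tv); 24:T/C (Ti).
Of the 7 differences, 4 transitions and 3 transversions, so the answer is 3.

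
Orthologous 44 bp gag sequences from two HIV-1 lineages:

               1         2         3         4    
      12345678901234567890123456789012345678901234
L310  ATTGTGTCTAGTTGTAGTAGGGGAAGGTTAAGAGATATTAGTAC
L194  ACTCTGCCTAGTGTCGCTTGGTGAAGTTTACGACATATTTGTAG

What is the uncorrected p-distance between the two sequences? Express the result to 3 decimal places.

0.341

Differing sites — 2:T/C; 4:G/C; 7:T/C; 13:T/G; 14:G/T; 15:T/C; 16:A/G; 17:G/C; 19:A/T; 22:G/T; 27:G/T; 31:A/C; 34:G/C; 40:A/T; 44:C/G.
There are 15 differences over 44 sites, so p = 15/44 = 0.341.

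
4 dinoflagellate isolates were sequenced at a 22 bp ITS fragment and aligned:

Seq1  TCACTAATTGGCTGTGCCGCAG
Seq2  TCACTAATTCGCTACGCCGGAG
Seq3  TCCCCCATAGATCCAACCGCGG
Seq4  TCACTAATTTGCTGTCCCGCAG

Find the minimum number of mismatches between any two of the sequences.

2

Pairwise Hamming distances:
  Seq1 vs Seq2: 4
  Seq1 vs Seq3: 11
  Seq1 vs Seq4: 2
  Seq2 vs Seq3: 13
  Seq2 vs Seq4: 5
  Seq3 vs Seq4: 12
The smallest is 2, between Seq1 and Seq4.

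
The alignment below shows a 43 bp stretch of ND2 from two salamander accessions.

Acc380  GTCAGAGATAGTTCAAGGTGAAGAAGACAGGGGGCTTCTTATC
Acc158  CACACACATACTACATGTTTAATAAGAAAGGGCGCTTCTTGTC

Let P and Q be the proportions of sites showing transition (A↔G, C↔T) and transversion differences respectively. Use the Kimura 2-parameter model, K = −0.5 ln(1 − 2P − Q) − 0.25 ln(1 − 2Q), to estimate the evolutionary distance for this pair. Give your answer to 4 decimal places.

0.4011

The sequences differ at positions 1 (G/C, transversion), 2 (T/A, transversion), 5 (G/C, transversion), 7 (G/C, transversion), 11 (G/C, transversion), 13 (T/A, transversion), 16 (A/T, transversion), 18 (G/T, transversion), 20 (G/T, transversion), 23 (G/T, transversion), 28 (C/A, transversion), 33 (G/C, transversion), 41 (A/G, transition).
Of the 13 differences, 1 transition and 12 transversions over 43 sites: P = 1/43 = 0.023256, Q = 12/43 = 0.279070.
d = −0.5·ln(0.674418) − 0.25·ln(0.441860) = −0.5·(-0.393905) − 0.25·(-0.816762) = 0.4011.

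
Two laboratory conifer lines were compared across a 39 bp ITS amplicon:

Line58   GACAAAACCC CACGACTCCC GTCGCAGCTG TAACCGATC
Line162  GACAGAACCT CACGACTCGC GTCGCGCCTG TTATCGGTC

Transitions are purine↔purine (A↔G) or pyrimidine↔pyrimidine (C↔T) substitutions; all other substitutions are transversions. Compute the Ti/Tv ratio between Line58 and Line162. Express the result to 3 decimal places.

1.667

Differing sites — 5:A/G (Ti); 10:C/T (Ti); 19:C/G (Tv); 26:A/G (Ti); 27:G/C (Tv); 32:A/T (Tv); 34:C/T (Ti); 37:A/G (Ti).
Of the 8 differences, 5 transitions and 3 transversions, so Ti/Tv = 5/3 = 1.667.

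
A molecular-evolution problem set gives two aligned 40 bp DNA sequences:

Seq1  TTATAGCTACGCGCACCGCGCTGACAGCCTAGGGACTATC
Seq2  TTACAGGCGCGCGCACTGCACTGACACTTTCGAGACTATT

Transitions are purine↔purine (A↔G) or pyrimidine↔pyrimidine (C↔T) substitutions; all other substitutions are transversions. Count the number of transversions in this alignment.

Differing sites — 4:T/C (Ti); 7:C/G (Tv); 8:T/C (Ti); 9:A/G (Ti); 17:C/T (Ti); 20:G/A (Ti); 27:G/C (Tv); 28:C/T (Ti); 29:C/T (Ti); 31:A/C (Tv); 33:G/A (Ti); 40:C/T (Ti).
Of the 12 differences, 9 transitions and 3 transversions, so the answer is 3.

3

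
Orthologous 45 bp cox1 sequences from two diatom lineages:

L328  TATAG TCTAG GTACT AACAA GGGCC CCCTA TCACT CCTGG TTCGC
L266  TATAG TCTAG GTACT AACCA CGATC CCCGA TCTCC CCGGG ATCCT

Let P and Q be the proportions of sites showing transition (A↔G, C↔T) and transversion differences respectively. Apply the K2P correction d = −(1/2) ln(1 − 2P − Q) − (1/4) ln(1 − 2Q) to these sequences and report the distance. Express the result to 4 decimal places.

0.2959

Mismatches occur at site 19 (A↔C, transversion), site 21 (G↔C, transversion), site 23 (G↔A, transition), site 24 (C↔T, transition), site 29 (T↔G, transversion), site 33 (A↔T, transversion), site 35 (T↔C, transition), site 38 (T↔G, transversion), site 41 (T↔A, transversion), site 44 (G↔C, transversion), site 45 (C↔T, transition).
Of the 11 differences, 4 transitions and 7 transversions over 45 sites: P = 4/45 = 0.088889, Q = 7/45 = 0.155556.
d = −0.5·ln(0.666666) − 0.25·ln(0.688888) = −0.5·(-0.405466) − 0.25·(-0.372677) = 0.2959.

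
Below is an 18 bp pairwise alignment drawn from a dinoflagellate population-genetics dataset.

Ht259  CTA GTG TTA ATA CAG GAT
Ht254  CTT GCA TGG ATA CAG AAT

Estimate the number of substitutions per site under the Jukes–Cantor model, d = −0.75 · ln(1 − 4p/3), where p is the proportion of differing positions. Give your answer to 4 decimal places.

Mismatches occur at site 3 (A/T), site 5 (T/C), site 6 (G/A), site 8 (T/G), site 9 (A/G), site 16 (G/A).
p = 6/18 = 0.333333.
d = −0.75 · ln(1 − (4/3)·0.333333) = −0.75 · ln(0.555556) = −0.75 · (-0.587786) = 0.4408.

0.4408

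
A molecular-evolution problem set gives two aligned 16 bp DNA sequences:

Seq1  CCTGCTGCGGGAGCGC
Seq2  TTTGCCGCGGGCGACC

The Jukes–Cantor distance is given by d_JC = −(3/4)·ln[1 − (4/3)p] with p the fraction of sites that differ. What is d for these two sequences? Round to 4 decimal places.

The sequences differ at positions 1 (C/T), 2 (C/T), 6 (T/C), 12 (A/C), 14 (C/A), 15 (G/C).
p = 6/16 = 0.375000.
d = −0.75 · ln(1 − (4/3)·0.375000) = −0.75 · ln(0.500000) = −0.75 · (-0.693147) = 0.5199.

0.5199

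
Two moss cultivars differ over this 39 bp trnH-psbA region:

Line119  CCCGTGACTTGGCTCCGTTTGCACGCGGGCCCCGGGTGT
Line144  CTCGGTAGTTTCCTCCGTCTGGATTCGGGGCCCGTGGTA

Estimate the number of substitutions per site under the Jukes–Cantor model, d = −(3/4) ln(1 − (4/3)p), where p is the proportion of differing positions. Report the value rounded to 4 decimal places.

0.5393

Differing sites — 2:C/T; 5:T/G; 6:G/T; 8:C/G; 11:G/T; 12:G/C; 19:T/C; 22:C/G; 24:C/T; 25:G/T; 30:C/G; 35:G/T; 37:T/G; 38:G/T; 39:T/A.
p = 15/39 = 0.384615.
d = −0.75 · ln(1 − (4/3)·0.384615) = −0.75 · ln(0.487180) = −0.75 · (-0.719122) = 0.5393.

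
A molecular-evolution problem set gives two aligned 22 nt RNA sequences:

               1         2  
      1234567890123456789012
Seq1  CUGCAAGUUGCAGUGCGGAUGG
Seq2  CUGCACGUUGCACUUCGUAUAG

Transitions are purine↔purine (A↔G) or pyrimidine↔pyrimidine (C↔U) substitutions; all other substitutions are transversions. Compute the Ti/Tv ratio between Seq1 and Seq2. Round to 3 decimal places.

The sequences differ at positions 6 (A/C, transversion), 13 (G/C, transversion), 15 (G/U, transversion), 18 (G/U, transversion), 21 (G/A, transition).
Of the 5 differences, 1 transition and 4 transversions, so Ti/Tv = 1/4 = 0.250.

0.250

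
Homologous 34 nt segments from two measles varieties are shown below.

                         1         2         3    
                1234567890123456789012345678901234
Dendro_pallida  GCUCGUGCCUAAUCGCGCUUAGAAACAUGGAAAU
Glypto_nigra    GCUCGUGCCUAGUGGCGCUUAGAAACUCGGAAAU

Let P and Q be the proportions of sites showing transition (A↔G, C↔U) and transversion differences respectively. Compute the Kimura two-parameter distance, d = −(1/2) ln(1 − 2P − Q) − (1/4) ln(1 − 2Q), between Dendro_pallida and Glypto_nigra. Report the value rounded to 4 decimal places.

The sequences differ at positions 12 (A/G, transition), 14 (C/G, transversion), 27 (A/U, transversion), 28 (U/C, transition).
Of the 4 differences, 2 transitions and 2 transversions over 34 sites: P = 2/34 = 0.058824, Q = 2/34 = 0.058824.
d = −0.5·ln(0.823528) − 0.25·ln(0.882352) = −0.5·(-0.194158) − 0.25·(-0.125164) = 0.1284.

0.1284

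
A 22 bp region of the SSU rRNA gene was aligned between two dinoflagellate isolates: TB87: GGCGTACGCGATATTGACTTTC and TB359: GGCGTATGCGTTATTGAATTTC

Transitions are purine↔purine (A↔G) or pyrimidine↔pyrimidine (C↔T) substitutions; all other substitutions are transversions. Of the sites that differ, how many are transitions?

Differing sites — 7:C/T (Ti); 11:A/T (Tv); 18:C/A (Tv).
Of the 3 differences, 1 transition and 2 transversions, so the answer is 1.

1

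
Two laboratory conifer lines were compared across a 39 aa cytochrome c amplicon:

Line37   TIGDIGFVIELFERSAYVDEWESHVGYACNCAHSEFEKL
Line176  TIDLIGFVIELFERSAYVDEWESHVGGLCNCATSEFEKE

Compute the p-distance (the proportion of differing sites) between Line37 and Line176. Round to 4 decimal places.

0.1538

Differing sites — 3:G/D; 4:D/L; 27:Y/G; 28:A/L; 33:H/T; 39:L/E.
There are 6 differences over 39 sites, so p = 6/39 = 0.1538.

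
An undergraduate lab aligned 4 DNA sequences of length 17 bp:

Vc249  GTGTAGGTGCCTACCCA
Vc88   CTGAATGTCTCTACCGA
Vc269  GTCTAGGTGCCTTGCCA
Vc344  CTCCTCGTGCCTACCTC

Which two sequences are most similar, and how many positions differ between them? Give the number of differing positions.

Pairwise Hamming distances:
  Vc249 vs Vc88: 6
  Vc249 vs Vc269: 3
  Vc249 vs Vc344: 7
  Vc88 vs Vc269: 9
  Vc88 vs Vc344: 8
  Vc269 vs Vc344: 8
The smallest is 3, between Vc249 and Vc269.

3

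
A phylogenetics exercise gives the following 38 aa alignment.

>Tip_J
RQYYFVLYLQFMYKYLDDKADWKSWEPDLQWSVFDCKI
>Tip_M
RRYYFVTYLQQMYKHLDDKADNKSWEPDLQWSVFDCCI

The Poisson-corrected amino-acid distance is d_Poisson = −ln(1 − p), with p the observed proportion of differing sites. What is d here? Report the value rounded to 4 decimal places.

0.1719

Differing sites — 2:Q/R; 7:L/T; 11:F/Q; 15:Y/H; 22:W/N; 37:K/C.
p = 6/38 = 0.157895.
d = −ln(1 − 0.157895) = −ln(0.842105) = 0.1719.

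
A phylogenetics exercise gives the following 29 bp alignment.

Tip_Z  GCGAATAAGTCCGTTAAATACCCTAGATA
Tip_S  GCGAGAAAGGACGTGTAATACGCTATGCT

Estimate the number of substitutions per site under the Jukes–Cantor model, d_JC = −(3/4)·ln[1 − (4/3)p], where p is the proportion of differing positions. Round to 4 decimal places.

Mismatches occur at site 5 (A→G), site 6 (T→A), site 10 (T→G), site 11 (C→A), site 15 (T→G), site 16 (A→T), site 22 (C→G), site 26 (G→T), site 27 (A→G), site 28 (T→C), site 29 (A→T).
p = 11/29 = 0.379310.
d = −0.75 · ln(1 − (4/3)·0.379310) = −0.75 · ln(0.494253) = −0.75 · (-0.704708) = 0.5285.

0.5285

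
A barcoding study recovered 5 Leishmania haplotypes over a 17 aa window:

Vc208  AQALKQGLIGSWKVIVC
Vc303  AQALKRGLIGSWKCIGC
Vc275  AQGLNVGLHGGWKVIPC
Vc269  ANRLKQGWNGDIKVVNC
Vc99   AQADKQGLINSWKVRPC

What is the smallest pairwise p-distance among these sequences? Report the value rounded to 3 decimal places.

Pairwise Hamming distances:
  Vc208 vs Vc303: 3
  Vc208 vs Vc275: 6
  Vc208 vs Vc269: 8
  Vc208 vs Vc99: 4
  Vc303 vs Vc275: 7
  Vc303 vs Vc269: 10
  Vc303 vs Vc99: 6
  Vc275 vs Vc269: 10
  Vc275 vs Vc99: 8
  Vc269 vs Vc99: 10
The smallest is 3 mismatches, between Vc208 and Vc303; p = 3/17 = 0.176.

0.176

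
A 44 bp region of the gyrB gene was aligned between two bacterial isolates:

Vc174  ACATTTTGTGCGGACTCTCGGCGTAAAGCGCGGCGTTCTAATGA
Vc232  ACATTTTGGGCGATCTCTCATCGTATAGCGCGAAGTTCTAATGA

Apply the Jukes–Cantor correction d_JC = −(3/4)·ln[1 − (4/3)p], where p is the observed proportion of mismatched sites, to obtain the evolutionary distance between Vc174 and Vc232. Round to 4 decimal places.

Differing sites — 9:T/G; 13:G/A; 14:A/T; 20:G/A; 21:G/T; 26:A/T; 33:G/A; 34:C/A.
p = 8/44 = 0.181818.
d = −0.75 · ln(1 − (4/3)·0.181818) = −0.75 · ln(0.757576) = −0.75 · (-0.277631) = 0.2082.

0.2082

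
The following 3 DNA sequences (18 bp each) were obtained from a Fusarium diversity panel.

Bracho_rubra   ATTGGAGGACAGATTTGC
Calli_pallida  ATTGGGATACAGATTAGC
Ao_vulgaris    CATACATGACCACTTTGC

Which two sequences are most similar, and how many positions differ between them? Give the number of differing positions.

4

Pairwise Hamming distances:
  Bracho_rubra vs Calli_pallida: 4
  Bracho_rubra vs Ao_vulgaris: 8
  Calli_pallida vs Ao_vulgaris: 11
The smallest is 4, between Bracho_rubra and Calli_pallida.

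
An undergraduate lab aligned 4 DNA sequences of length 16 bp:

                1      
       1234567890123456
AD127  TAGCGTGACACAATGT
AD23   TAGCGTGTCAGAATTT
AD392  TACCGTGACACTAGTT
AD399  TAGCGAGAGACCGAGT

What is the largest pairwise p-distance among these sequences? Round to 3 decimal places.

Pairwise Hamming distances:
  AD127 vs AD23: 3
  AD127 vs AD392: 4
  AD127 vs AD399: 5
  AD23 vs AD392: 5
  AD23 vs AD399: 8
  AD392 vs AD399: 7
The largest is 8 mismatches, between AD23 and AD399; p = 8/16 = 0.500.

0.500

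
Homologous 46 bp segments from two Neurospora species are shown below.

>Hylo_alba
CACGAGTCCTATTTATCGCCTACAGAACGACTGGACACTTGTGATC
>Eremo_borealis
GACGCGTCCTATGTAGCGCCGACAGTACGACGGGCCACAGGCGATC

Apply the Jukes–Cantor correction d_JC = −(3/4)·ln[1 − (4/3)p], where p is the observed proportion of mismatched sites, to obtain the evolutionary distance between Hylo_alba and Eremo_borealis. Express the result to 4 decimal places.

0.2880

Differing sites — 1:C/G; 5:A/C; 13:T/G; 16:T/G; 21:T/G; 26:A/T; 32:T/G; 35:A/C; 39:T/A; 40:T/G; 42:T/C.
p = 11/46 = 0.239130.
d = −0.75 · ln(1 − (4/3)·0.239130) = −0.75 · ln(0.681160) = −0.75 · (-0.383958) = 0.2880.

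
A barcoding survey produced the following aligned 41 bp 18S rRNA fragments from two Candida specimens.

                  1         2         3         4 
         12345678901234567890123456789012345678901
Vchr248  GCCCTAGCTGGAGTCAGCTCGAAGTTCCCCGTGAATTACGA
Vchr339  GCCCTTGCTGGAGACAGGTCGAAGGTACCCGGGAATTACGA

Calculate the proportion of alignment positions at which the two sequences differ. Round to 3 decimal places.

Differing sites — 6:A/T; 14:T/A; 18:C/G; 25:T/G; 27:C/A; 32:T/G.
There are 6 differences over 41 sites, so p = 6/41 = 0.146.

0.146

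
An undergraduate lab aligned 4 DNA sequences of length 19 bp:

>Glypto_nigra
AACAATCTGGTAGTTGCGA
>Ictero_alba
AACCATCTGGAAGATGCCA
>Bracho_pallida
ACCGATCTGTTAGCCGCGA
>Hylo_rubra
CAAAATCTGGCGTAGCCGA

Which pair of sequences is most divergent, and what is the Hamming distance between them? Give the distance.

11

Pairwise Hamming distances:
  Glypto_nigra vs Ictero_alba: 4
  Glypto_nigra vs Bracho_pallida: 5
  Glypto_nigra vs Hylo_rubra: 8
  Ictero_alba vs Bracho_pallida: 7
  Ictero_alba vs Hylo_rubra: 9
  Bracho_pallida vs Hylo_rubra: 11
The largest is 11, between Bracho_pallida and Hylo_rubra.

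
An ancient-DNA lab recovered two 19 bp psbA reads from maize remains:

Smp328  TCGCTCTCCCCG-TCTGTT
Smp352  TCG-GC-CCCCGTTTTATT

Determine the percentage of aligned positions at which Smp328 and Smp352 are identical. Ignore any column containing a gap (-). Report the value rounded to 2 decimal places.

81.25%

Excluding the 3 gap columns leaves 16 comparable sites.
The sequences differ at positions 5 (T/G), 15 (C/T), 17 (G/A).
13 of the 16 comparable sites match, so the percent identity is 13/16 × 100 = 81.25%.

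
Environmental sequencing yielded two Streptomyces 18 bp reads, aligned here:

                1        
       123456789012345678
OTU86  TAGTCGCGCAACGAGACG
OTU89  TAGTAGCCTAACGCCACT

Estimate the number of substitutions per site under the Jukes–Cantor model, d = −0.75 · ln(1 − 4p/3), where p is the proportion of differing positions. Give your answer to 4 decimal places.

Mismatches occur at site 5 (C↔A), site 8 (G↔C), site 9 (C↔T), site 14 (A↔C), site 15 (G↔C), site 18 (G↔T).
p = 6/18 = 0.333333.
d = −0.75 · ln(1 − (4/3)·0.333333) = −0.75 · ln(0.555556) = −0.75 · (-0.587786) = 0.4408.

0.4408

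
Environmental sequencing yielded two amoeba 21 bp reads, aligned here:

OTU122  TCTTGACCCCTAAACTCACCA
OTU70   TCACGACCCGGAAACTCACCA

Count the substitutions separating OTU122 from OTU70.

4

Differing sites — 3:T/A; 4:T/C; 10:C/G; 11:T/G.
That gives 4 mismatches out of 21 aligned sites, so the Hamming distance is 4.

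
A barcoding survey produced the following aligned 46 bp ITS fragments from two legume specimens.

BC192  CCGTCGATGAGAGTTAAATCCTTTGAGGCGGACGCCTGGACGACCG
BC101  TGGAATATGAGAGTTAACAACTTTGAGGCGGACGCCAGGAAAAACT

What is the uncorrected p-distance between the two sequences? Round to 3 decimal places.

The sequences differ at positions 1 (C/T), 2 (C/G), 4 (T/A), 5 (C/A), 6 (G/T), 18 (A/C), 19 (T/A), 20 (C/A), 37 (T/A), 41 (C/A), 42 (G/A), 44 (C/A), 46 (G/T).
There are 13 differences over 46 sites, so p = 13/46 = 0.283.

0.283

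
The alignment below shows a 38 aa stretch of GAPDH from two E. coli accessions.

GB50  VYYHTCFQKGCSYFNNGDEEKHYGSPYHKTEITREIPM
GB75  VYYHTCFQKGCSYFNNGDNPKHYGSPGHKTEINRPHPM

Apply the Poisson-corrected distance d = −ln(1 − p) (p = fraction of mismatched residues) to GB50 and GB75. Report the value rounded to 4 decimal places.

The sequences differ at positions 19 (E/N), 20 (E/P), 27 (Y/G), 33 (T/N), 35 (E/P), 36 (I/H).
p = 6/38 = 0.157895.
d = −ln(1 − 0.157895) = −ln(0.842105) = 0.1719.

0.1719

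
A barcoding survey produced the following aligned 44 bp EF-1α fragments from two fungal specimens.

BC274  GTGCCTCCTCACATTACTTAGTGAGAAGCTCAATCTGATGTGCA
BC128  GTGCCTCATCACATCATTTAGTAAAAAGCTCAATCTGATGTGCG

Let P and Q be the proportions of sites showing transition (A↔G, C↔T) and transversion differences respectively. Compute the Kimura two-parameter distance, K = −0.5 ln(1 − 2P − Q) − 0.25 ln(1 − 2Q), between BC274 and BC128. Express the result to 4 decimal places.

The sequences differ at positions 8 (C/A, transversion), 15 (T/C, transition), 17 (C/T, transition), 23 (G/A, transition), 25 (G/A, transition), 44 (A/G, transition).
Of the 6 differences, 5 transitions and 1 transversion over 44 sites: P = 5/44 = 0.113636, Q = 1/44 = 0.022727.
d = −0.5·ln(0.750001) − 0.25·ln(0.954546) = −0.5·(-0.287681) − 0.25·(-0.046519) = 0.1555.

0.1555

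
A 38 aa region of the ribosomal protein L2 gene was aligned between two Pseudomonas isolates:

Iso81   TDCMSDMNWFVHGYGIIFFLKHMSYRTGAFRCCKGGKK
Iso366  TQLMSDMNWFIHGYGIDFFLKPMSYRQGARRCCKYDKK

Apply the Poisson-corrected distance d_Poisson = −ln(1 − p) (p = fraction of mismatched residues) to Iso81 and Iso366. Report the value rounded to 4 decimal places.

0.2703

Differing sites — 2:D/Q; 3:C/L; 11:V/I; 17:I/D; 22:H/P; 27:T/Q; 30:F/R; 35:G/Y; 36:G/D.
p = 9/38 = 0.236842.
d = −ln(1 − 0.236842) = −ln(0.763158) = 0.2703.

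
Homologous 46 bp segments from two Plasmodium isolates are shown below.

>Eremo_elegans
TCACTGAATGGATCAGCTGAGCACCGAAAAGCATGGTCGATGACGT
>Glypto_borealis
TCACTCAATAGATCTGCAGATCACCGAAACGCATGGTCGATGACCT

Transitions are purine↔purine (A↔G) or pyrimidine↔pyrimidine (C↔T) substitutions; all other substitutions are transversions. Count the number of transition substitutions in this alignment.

1

Mismatches occur at site 6 (G→C, transversion), site 10 (G→A, transition), site 15 (A→T, transversion), site 18 (T→A, transversion), site 21 (G→T, transversion), site 30 (A→C, transversion), site 45 (G→C, transversion).
Of the 7 differences, 1 transition and 6 transversions, so the answer is 1.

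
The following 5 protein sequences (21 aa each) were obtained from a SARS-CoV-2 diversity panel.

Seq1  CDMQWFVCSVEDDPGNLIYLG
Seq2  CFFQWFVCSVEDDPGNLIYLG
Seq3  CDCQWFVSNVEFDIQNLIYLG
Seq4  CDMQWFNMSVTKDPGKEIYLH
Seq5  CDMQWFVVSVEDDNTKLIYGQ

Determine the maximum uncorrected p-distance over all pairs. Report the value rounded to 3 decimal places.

0.524

Pairwise Hamming distances:
  Seq1 vs Seq2: 2
  Seq1 vs Seq3: 6
  Seq1 vs Seq4: 7
  Seq1 vs Seq5: 6
  Seq2 vs Seq3: 7
  Seq2 vs Seq4: 9
  Seq2 vs Seq5: 8
  Seq3 vs Seq4: 11
  Seq3 vs Seq5: 9
  Seq4 vs Seq5: 9
The largest is 11 mismatches, between Seq3 and Seq4; p = 11/21 = 0.524.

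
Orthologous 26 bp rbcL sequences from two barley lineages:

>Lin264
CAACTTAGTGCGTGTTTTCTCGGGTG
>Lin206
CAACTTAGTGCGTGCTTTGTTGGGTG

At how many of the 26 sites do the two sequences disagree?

3

Differing sites — 15:T/C; 19:C/G; 21:C/T.
That gives 3 mismatches out of 26 aligned sites, so the Hamming distance is 3.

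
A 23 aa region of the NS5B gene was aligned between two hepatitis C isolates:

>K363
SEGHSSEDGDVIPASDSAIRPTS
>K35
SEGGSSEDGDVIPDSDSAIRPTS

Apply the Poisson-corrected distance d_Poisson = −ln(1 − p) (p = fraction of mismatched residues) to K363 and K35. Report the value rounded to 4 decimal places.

Mismatches occur at site 4 (H↔G), site 14 (A↔D).
p = 2/23 = 0.086957.
d = −ln(1 − 0.086957) = −ln(0.913043) = 0.0910.

0.0910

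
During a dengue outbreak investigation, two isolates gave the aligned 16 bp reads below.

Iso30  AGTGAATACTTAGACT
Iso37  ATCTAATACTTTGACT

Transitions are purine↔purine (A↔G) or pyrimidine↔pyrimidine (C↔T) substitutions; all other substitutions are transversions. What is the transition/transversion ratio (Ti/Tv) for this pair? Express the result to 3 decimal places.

Mismatches occur at site 2 (G→T, transversion), site 3 (T→C, transition), site 4 (G→T, transversion), site 12 (A→T, transversion).
Of the 4 differences, 1 transition and 3 transversions, so Ti/Tv = 1/3 = 0.333.

0.333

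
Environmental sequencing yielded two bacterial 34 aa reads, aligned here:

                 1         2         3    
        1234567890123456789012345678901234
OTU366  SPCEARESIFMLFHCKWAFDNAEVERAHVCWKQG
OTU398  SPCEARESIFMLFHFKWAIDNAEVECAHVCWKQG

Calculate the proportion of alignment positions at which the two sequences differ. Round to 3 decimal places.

Differing sites — 15:C/F; 19:F/I; 26:R/C.
There are 3 differences over 34 sites, so p = 3/34 = 0.088.

0.088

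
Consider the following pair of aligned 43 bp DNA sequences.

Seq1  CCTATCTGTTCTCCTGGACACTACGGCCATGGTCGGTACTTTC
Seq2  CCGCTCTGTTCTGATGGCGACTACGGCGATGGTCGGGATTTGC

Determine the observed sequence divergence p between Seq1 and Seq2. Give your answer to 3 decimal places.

0.233

The sequences differ at positions 3 (T/G), 4 (A/C), 13 (C/G), 14 (C/A), 18 (A/C), 19 (C/G), 28 (C/G), 37 (T/G), 39 (C/T), 42 (T/G).
There are 10 differences over 43 sites, so p = 10/43 = 0.233.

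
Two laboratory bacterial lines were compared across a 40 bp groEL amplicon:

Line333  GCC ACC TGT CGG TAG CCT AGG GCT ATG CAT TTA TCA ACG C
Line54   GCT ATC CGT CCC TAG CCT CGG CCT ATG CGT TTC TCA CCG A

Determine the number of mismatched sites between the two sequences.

Mismatches occur at site 3 (C↔T), site 5 (C↔T), site 7 (T↔C), site 11 (G↔C), site 12 (G↔C), site 19 (A↔C), site 22 (G↔C), site 29 (A↔G), site 33 (A↔C), site 37 (A↔C), site 40 (C↔A).
That gives 11 mismatches out of 40 aligned sites, so the Hamming distance is 11.

11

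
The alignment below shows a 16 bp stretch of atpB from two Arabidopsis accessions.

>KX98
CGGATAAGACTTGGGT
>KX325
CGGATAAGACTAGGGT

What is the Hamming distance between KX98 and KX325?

1

A single mismatch occurs at site 12 (T/A).
That gives 1 mismatch out of 16 aligned sites, so the Hamming distance is 1.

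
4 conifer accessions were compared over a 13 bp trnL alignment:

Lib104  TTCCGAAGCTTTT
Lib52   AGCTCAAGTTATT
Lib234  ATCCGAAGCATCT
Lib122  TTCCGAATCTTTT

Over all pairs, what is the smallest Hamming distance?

1

Pairwise Hamming distances:
  Lib104 vs Lib52: 6
  Lib104 vs Lib234: 3
  Lib104 vs Lib122: 1
  Lib52 vs Lib234: 7
  Lib52 vs Lib122: 7
  Lib234 vs Lib122: 4
The smallest is 1, between Lib104 and Lib122.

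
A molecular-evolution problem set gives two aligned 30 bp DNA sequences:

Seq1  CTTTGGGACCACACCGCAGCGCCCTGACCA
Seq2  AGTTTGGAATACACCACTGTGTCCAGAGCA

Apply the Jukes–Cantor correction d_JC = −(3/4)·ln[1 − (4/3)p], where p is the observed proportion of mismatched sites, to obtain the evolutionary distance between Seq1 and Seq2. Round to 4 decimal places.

The sequences differ at positions 1 (C/A), 2 (T/G), 5 (G/T), 9 (C/A), 10 (C/T), 16 (G/A), 18 (A/T), 20 (C/T), 22 (C/T), 25 (T/A), 28 (C/G).
p = 11/30 = 0.366667.
d = −0.75 · ln(1 − (4/3)·0.366667) = −0.75 · ln(0.511111) = −0.75 · (-0.671168) = 0.5034.

0.5034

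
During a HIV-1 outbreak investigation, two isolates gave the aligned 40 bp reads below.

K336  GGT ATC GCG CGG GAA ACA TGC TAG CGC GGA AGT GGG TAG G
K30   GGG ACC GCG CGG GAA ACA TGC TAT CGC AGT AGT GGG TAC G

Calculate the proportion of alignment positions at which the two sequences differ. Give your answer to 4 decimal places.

Mismatches occur at site 3 (T→G), site 5 (T→C), site 24 (G→T), site 28 (G→A), site 30 (A→T), site 39 (G→C).
There are 6 differences over 40 sites, so p = 6/40 = 0.1500.

0.1500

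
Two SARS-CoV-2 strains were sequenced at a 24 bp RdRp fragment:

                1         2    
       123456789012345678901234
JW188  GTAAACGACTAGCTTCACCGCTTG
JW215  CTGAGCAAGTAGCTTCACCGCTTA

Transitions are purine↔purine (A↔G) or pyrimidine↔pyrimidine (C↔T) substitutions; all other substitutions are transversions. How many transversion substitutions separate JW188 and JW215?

The sequences differ at positions 1 (G/C, transversion), 3 (A/G, transition), 5 (A/G, transition), 7 (G/A, transition), 9 (C/G, transversion), 24 (G/A, transition).
Of the 6 differences, 4 transitions and 2 transversions, so the answer is 2.

2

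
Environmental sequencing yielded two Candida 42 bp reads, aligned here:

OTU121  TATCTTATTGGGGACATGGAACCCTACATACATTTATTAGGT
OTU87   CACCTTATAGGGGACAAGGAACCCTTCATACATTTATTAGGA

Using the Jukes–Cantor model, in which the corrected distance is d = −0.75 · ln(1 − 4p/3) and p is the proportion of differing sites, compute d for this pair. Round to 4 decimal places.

Mismatches occur at site 1 (T/C), site 3 (T/C), site 9 (T/A), site 17 (T/A), site 26 (A/T), site 42 (T/A).
p = 6/42 = 0.142857.
d = −0.75 · ln(1 − (4/3)·0.142857) = −0.75 · ln(0.809524) = −0.75 · (-0.211309) = 0.1585.

0.1585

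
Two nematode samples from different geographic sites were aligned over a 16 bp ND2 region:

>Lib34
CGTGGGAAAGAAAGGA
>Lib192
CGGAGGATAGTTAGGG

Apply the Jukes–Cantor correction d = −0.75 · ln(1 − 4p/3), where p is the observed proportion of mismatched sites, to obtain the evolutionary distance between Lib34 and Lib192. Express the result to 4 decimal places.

Mismatches occur at site 3 (T→G), site 4 (G→A), site 8 (A→T), site 11 (A→T), site 12 (A→T), site 16 (A→G).
p = 6/16 = 0.375000.
d = −0.75 · ln(1 − (4/3)·0.375000) = −0.75 · ln(0.500000) = −0.75 · (-0.693147) = 0.5199.

0.5199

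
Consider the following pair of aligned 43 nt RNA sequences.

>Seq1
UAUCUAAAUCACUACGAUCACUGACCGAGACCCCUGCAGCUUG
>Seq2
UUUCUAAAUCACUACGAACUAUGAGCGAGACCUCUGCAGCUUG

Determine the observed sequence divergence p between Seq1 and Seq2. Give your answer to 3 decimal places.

0.140

Differing sites — 2:A/U; 18:U/A; 20:A/U; 21:C/A; 25:C/G; 33:C/U.
There are 6 differences over 43 sites, so p = 6/43 = 0.140.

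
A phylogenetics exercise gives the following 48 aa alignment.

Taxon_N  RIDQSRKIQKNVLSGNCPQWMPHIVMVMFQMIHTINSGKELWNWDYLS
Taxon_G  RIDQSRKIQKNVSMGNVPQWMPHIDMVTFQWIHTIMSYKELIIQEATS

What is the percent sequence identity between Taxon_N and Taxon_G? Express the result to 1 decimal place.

The sequences differ at positions 13 (L/S), 14 (S/M), 17 (C/V), 25 (V/D), 28 (M/T), 31 (M/W), 36 (N/M), 38 (G/Y), 42 (W/I), 43 (N/I), 44 (W/Q), 45 (D/E), 46 (Y/A), 47 (L/T).
34 of the 48 sites match, so the percent identity is 34/48 × 100 = 70.8%.

70.8%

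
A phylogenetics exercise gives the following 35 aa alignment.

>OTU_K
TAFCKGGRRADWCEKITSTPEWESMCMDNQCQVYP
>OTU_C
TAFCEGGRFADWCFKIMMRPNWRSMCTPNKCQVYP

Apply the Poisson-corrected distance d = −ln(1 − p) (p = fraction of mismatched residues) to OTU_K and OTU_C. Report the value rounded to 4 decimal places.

0.3773

The sequences differ at positions 5 (K/E), 9 (R/F), 14 (E/F), 17 (T/M), 18 (S/M), 19 (T/R), 21 (E/N), 23 (E/R), 27 (M/T), 28 (D/P), 30 (Q/K).
p = 11/35 = 0.314286.
d = −ln(1 − 0.314286) = −ln(0.685714) = 0.3773.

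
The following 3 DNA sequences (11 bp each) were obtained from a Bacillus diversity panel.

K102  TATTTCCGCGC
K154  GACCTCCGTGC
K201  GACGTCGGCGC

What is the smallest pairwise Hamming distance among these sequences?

3

Pairwise Hamming distances:
  K102 vs K154: 4
  K102 vs K201: 4
  K154 vs K201: 3
The smallest is 3, between K154 and K201.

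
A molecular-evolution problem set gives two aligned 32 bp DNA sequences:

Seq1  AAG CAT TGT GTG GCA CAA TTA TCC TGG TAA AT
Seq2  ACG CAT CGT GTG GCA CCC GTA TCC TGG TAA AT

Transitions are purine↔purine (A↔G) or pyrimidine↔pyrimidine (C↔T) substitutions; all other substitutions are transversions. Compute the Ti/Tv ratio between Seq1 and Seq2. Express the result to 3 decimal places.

Differing sites — 2:A/C (Tv); 7:T/C (Ti); 17:A/C (Tv); 18:A/C (Tv); 19:T/G (Tv).
Of the 5 differences, 1 transition and 4 transversions, so Ti/Tv = 1/4 = 0.250.

0.250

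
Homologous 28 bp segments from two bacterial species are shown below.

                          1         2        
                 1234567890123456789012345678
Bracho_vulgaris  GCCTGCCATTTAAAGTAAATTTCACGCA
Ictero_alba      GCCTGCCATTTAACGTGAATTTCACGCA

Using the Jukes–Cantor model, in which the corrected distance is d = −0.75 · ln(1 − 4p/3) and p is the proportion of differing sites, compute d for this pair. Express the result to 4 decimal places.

0.0751

Differing sites — 14:A/C; 17:A/G.
p = 2/28 = 0.071429.
d = −0.75 · ln(1 − (4/3)·0.071429) = −0.75 · ln(0.904761) = −0.75 · (-0.100084) = 0.0751.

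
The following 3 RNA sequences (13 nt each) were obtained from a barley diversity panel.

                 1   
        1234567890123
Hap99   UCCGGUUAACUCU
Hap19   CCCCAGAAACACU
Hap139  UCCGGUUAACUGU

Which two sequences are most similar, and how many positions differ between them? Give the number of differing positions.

Pairwise Hamming distances:
  Hap99 vs Hap19: 6
  Hap99 vs Hap139: 1
  Hap19 vs Hap139: 7
The smallest is 1, between Hap99 and Hap139.

1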